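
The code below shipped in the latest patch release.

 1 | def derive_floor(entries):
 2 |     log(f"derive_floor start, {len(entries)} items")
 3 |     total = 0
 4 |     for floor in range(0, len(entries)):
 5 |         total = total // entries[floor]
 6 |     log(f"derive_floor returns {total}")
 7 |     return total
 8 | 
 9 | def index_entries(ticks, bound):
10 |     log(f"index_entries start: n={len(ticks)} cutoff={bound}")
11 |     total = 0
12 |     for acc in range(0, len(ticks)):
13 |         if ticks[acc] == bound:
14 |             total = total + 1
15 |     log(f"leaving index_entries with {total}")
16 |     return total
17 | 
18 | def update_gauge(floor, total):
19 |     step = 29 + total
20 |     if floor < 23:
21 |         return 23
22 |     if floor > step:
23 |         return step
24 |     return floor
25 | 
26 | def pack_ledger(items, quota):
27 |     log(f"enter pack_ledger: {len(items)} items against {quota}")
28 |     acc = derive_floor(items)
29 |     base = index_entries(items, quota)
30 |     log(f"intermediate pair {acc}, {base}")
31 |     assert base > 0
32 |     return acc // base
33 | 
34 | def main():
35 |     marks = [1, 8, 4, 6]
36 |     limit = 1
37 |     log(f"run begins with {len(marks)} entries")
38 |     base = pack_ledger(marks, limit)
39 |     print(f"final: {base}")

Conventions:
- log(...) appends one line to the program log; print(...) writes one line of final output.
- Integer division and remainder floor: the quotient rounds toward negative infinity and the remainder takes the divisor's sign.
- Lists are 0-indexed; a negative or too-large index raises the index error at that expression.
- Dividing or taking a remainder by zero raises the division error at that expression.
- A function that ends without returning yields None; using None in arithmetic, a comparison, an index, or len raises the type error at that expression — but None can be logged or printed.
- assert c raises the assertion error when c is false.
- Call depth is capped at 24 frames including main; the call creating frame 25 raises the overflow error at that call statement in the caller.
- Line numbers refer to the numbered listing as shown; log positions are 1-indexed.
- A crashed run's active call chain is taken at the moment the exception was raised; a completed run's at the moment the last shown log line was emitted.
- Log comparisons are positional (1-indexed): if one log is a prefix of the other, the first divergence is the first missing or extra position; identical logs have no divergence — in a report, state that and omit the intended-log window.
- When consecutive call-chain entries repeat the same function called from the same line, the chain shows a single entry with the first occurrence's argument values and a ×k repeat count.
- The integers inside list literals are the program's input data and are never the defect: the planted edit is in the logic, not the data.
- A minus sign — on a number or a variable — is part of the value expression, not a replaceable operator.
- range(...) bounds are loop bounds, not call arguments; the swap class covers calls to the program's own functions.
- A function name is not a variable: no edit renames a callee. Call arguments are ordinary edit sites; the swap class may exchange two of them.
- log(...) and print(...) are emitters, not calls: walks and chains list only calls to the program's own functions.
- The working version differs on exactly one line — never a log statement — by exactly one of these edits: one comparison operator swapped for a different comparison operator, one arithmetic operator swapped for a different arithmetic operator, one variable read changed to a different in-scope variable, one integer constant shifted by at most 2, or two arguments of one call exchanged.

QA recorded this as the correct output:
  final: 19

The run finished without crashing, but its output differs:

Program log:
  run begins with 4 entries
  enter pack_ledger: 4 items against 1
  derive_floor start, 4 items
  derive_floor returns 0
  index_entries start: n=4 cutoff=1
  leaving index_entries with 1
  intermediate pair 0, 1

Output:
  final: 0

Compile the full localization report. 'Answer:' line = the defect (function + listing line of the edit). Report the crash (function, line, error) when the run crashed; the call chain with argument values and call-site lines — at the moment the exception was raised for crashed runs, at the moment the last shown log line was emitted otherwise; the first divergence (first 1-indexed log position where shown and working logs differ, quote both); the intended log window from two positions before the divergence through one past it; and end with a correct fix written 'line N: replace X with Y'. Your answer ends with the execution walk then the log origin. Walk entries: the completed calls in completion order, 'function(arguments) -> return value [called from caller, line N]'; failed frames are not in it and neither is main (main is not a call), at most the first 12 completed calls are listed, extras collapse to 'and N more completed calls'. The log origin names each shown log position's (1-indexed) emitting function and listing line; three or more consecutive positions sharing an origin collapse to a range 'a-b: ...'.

Answer: the defect is in derive_floor at line 5.
The tell: Everything matches until log position 4, which reads 'derive_floor returns 0' in place of 'derive_floor returns 19'.
Call chain: main -> pack_ledger([1, 8, 4, 6], 1) (called at line 38).
First divergence: at position 4 the run shows 'derive_floor returns 0' where the working version logs 'derive_floor returns 19'.
Intended log window:
  2: enter pack_ledger: 4 items against 1
  3: derive_floor start, 4 items
  4: derive_floor returns 19
  5: index_entries start: n=4 cutoff=1
Execution walk:
  derive_floor([1, 8, 4, 6]) -> 0  [called from pack_ledger, line 28]
  index_entries([1, 8, 4, 6], 1) -> 1  [called from pack_ledger, line 29]
  pack_ledger([1, 8, 4, 6], 1) -> 0  [called from main, line 38]
Origin of each log line:
  1: emitted by main (line 37)
  2: emitted by pack_ledger (line 27)
  3: emitted by derive_floor (line 2)
  4: emitted by derive_floor (line 6)
  5: emitted by index_entries (line 10)
  6: emitted by index_entries (line 15)
  7: emitted by pack_ledger (line 30)
A correct fix: line 5: replace `//` with `+`.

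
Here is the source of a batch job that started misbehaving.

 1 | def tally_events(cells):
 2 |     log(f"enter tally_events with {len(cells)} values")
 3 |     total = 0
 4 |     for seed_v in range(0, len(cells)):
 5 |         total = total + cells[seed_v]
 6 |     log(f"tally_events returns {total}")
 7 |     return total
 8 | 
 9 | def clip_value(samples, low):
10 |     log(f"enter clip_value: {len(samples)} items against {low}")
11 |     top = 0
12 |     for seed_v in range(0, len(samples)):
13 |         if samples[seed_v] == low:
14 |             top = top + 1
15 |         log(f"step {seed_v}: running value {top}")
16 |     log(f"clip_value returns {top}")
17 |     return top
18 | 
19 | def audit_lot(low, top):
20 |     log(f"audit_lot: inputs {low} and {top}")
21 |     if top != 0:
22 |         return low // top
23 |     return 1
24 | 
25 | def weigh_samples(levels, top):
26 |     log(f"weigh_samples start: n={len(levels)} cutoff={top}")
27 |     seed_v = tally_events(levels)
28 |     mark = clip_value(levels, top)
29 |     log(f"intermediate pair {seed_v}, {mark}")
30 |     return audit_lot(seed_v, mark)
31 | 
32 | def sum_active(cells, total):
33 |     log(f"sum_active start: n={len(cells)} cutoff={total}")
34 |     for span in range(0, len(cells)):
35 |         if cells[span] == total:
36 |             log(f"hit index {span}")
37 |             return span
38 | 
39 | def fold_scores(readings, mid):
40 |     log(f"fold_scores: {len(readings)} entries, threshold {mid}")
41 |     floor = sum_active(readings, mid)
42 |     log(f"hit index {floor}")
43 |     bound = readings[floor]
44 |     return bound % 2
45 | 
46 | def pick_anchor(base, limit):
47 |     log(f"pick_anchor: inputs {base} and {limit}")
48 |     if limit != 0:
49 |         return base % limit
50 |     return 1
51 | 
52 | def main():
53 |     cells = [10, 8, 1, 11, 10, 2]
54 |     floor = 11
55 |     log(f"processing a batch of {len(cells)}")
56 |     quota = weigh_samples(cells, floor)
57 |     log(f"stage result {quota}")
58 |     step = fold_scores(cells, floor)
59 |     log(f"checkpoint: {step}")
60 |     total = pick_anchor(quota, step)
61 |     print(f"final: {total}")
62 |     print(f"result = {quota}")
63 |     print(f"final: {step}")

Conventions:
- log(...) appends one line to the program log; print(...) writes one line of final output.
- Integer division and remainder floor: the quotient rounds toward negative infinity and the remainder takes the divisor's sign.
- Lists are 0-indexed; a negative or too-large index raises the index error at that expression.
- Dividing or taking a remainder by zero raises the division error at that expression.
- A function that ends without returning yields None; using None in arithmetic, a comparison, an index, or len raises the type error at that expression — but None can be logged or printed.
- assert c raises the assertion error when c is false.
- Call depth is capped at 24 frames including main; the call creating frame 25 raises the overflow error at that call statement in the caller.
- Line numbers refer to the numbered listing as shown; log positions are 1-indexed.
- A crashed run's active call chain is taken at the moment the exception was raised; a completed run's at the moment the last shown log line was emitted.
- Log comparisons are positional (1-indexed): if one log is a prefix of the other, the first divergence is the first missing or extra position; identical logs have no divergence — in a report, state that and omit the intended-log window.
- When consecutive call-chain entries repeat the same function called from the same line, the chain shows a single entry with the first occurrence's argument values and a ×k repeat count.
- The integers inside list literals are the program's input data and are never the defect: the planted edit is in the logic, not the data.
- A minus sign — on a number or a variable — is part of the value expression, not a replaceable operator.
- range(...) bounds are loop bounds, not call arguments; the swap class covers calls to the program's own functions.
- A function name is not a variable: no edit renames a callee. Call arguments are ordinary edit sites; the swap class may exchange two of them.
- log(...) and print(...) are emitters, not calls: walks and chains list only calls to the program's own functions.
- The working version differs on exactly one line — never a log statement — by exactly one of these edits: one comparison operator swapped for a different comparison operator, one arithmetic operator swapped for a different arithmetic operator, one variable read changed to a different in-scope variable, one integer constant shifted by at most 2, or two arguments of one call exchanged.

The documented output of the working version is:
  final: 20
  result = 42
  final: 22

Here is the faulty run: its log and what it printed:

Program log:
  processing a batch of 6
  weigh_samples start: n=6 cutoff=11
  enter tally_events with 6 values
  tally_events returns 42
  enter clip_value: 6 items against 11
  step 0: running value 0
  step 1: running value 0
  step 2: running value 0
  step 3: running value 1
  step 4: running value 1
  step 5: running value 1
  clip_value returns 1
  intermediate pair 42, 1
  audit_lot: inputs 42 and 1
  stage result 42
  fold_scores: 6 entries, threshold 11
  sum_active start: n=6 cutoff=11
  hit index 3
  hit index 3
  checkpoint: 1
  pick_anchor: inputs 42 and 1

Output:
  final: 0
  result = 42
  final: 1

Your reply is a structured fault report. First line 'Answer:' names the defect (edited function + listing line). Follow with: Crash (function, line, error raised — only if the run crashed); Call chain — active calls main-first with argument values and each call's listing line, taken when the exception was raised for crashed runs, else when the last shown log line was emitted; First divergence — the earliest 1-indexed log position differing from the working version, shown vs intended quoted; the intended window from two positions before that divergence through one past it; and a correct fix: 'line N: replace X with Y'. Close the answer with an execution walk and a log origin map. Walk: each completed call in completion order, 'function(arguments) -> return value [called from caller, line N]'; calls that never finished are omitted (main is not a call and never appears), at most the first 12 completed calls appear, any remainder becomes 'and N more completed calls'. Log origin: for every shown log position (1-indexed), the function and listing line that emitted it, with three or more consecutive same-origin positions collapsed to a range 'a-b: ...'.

Answer: the defect is in fold_scores at line 44.
Key observation: Log line 20 is where behavior first shows: 'checkpoint: 1' appears instead of 'checkpoint: 22'.
Call chain: main -> pick_anchor(42, 1) (called at line 60).
First divergence: position 20; shown 'checkpoint: 1' vs intended 'checkpoint: 22'.
Intended log window:
  18: hit index 3
  19: hit index 3
  20: checkpoint: 22
  21: pick_anchor: inputs 42 and 22
Execution walk:
  tally_events([10, 8, 1, 11, 10, 2]) -> 42  [called from weigh_samples, line 27]
  clip_value([10, 8, 1, 11, 10, 2], 11) -> 1  [called from weigh_samples, line 28]
  audit_lot(42, 1) -> 42  [called from weigh_samples, line 30]
  weigh_samples([10, 8, 1, 11, 10, 2], 11) -> 42  [called from main, line 56]
  sum_active([10, 8, 1, 11, 10, 2], 11) -> 3  [called from fold_scores, line 41]
  fold_scores([10, 8, 1, 11, 10, 2], 11) -> 1  [called from main, line 58]
  pick_anchor(42, 1) -> 0  [called from main, line 60]
Log origin:
  1: logged in main at line 55
  2: logged in weigh_samples at line 26
  3: logged in tally_events at line 2
  4: logged in tally_events at line 6
  5: logged in clip_value at line 10
  6-11: logged in clip_value at line 15
  12: logged in clip_value at line 16
  13: logged in weigh_samples at line 29
  14: logged in audit_lot at line 20
  15: logged in main at line 57
  16: logged in fold_scores at line 40
  17: logged in sum_active at line 33
  18: logged in sum_active at line 36
  19: logged in fold_scores at line 42
  20: logged in main at line 59
  21: logged in pick_anchor at line 47
A correct fix: line 44: replace `%` with `*`.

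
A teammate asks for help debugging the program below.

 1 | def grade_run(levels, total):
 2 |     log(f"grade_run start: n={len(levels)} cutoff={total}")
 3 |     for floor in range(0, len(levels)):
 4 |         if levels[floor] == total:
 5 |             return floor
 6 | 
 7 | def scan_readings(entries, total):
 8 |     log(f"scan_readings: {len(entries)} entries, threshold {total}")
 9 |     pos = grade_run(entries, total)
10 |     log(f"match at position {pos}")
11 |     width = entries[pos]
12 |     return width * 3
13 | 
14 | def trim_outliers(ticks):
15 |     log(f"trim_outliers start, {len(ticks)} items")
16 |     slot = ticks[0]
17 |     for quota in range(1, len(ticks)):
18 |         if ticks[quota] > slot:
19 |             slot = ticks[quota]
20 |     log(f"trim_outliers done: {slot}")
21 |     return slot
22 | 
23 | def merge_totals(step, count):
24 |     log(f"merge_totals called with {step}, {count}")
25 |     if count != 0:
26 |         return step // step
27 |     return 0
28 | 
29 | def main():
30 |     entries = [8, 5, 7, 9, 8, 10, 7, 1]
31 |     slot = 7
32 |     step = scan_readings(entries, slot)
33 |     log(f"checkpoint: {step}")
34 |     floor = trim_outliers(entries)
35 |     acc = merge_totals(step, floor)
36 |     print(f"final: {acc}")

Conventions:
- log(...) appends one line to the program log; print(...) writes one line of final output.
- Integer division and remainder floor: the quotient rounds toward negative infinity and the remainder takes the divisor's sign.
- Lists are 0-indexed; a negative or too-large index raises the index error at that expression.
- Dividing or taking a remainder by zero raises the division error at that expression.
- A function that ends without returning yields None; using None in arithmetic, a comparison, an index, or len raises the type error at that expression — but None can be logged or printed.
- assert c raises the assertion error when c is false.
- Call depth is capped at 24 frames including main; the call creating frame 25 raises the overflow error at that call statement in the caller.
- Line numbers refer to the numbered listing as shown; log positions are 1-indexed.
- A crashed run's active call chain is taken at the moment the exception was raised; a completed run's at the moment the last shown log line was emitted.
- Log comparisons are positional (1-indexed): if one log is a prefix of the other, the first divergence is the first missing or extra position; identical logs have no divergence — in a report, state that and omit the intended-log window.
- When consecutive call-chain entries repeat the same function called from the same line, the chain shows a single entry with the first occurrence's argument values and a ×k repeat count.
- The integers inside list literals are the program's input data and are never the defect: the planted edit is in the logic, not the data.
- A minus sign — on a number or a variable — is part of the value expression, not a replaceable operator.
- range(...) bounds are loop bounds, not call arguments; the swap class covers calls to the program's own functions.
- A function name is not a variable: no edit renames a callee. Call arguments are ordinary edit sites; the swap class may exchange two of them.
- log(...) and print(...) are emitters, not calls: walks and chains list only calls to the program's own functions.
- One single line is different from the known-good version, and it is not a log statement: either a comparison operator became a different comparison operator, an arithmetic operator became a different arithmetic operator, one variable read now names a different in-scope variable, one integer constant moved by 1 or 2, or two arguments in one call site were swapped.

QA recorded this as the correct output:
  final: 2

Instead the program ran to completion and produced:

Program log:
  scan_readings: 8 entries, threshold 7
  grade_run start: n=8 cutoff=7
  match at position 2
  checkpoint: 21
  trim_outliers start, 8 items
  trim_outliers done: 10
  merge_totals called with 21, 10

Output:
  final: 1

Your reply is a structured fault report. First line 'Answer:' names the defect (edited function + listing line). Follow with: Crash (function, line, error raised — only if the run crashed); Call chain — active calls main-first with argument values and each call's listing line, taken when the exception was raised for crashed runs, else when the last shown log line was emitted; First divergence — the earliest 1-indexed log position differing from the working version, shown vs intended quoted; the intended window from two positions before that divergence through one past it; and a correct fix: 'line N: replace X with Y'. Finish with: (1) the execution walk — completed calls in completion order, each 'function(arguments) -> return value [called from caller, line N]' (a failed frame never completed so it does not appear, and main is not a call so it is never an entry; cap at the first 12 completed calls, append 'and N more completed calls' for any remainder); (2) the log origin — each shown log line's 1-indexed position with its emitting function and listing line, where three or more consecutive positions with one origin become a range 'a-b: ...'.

Answer: the defect is in merge_totals at line 26.
Key observation: Log streams are identical — the defect surfaces only in the printed output.
Call chain: main -> merge_totals(21, 10) (called at line 35).
First divergence: there is none — every log position agrees.
Execution walk:
  grade_run([8, 5, 7, 9, 8, 10, 7, 1], 7) -> 2  [called from scan_readings, line 9]
  scan_readings([8, 5, 7, 9, 8, 10, 7, 1], 7) -> 21  [called from main, line 32]
  trim_outliers([8, 5, 7, 9, 8, 10, 7, 1]) -> 10  [called from main, line 34]
  merge_totals(21, 10) -> 1  [called from main, line 35]
Log origin:
  1 — scan_readings, line 8
  2 — grade_run, line 2
  3 — scan_readings, line 10
  4 — main, line 33
  5 — trim_outliers, line 15
  6 — trim_outliers, line 20
  7 — merge_totals, line 24
A correct fix: line 26: replace `step // step` with `step // count`.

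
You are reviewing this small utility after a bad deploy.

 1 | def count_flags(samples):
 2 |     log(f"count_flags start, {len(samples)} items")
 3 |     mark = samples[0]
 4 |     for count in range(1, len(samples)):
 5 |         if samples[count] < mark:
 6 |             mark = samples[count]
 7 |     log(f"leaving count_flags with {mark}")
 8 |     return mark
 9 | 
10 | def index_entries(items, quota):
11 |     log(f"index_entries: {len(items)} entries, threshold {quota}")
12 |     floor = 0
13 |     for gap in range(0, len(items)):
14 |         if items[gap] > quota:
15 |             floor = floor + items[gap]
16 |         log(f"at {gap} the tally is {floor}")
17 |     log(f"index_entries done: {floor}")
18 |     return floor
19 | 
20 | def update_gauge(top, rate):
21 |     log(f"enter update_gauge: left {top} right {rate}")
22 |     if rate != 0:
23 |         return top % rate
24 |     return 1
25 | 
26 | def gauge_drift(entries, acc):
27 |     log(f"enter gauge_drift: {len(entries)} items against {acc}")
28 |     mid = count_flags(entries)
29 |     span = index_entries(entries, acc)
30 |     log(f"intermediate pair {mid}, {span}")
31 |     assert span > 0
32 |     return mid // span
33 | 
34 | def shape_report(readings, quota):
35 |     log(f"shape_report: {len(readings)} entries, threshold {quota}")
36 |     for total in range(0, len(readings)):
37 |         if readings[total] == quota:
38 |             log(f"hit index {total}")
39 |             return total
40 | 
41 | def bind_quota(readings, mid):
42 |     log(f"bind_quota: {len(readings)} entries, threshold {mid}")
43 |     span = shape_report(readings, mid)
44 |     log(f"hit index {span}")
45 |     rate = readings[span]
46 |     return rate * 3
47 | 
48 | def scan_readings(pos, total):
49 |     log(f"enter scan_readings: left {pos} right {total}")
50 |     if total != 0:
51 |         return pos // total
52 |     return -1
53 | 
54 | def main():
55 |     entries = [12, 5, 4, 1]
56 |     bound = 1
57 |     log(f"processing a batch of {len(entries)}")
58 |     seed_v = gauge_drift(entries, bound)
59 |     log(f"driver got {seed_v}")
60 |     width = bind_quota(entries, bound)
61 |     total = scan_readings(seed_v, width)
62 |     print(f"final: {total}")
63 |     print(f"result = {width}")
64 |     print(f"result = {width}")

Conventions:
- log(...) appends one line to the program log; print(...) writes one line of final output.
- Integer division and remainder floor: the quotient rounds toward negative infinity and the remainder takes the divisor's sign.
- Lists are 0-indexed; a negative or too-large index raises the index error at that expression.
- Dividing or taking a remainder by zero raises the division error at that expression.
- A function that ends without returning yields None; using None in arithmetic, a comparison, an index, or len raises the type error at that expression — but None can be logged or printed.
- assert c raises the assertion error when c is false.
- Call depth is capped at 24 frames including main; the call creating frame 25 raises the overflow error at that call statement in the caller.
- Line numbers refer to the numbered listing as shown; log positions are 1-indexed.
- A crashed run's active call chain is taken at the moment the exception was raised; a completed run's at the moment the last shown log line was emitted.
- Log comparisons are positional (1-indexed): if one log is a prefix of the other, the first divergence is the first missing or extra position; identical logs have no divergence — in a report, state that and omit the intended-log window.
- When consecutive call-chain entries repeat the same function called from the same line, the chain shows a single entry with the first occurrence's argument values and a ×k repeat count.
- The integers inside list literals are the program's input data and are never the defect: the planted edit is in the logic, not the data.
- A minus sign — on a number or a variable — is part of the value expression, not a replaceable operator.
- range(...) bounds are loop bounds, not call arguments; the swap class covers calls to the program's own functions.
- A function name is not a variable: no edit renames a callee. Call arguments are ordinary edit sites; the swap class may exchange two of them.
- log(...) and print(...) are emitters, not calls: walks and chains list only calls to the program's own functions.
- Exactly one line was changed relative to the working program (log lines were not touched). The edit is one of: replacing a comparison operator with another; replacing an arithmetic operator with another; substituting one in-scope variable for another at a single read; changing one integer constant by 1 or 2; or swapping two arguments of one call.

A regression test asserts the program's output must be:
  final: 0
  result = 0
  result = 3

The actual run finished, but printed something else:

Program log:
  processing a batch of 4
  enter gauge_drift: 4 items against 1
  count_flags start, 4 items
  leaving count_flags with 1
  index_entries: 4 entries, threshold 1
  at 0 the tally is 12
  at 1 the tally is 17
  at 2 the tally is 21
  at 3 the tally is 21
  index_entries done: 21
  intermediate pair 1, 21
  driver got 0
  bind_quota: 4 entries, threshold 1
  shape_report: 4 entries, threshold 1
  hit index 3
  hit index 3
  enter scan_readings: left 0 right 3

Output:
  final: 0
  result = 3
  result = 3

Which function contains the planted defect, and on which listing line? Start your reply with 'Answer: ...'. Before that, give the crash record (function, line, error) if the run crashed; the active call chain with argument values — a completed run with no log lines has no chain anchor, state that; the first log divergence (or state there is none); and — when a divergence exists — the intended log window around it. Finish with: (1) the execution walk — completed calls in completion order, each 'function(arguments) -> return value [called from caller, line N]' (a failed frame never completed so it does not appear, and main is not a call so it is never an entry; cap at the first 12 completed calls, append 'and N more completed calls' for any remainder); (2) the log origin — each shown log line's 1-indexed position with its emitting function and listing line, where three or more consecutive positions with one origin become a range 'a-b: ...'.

Answer: the defect is in main at line 63.
Key observation: The logs agree in full; only the final output differs.
Call chain: main -> scan_readings(0, 3) (called at line 61).
First divergence: none; the two logs match at every position.
Execution walk:
  count_flags([12, 5, 4, 1]) -> 1  [called from gauge_drift, line 28]
  index_entries([12, 5, 4, 1], 1) -> 21  [called from gauge_drift, line 29]
  gauge_drift([12, 5, 4, 1], 1) -> 0  [called from main, line 58]
  shape_report([12, 5, 4, 1], 1) -> 3  [called from bind_quota, line 43]
  bind_quota([12, 5, 4, 1], 1) -> 3  [called from main, line 60]
  scan_readings(0, 3) -> 0  [called from main, line 61]
Log origin:
  1: emitted by main (line 57)
  2: emitted by gauge_drift (line 27)
  3: emitted by count_flags (line 2)
  4: emitted by count_flags (line 7)
  5: emitted by index_entries (line 11)
  6-9: emitted by index_entries (line 16)
  10: emitted by index_entries (line 17)
  11: emitted by gauge_drift (line 30)
  12: emitted by main (line 59)
  13: emitted by bind_quota (line 42)
  14: emitted by shape_report (line 35)
  15: emitted by shape_report (line 38)
  16: emitted by bind_quota (line 44)
  17: emitted by scan_readings (line 49)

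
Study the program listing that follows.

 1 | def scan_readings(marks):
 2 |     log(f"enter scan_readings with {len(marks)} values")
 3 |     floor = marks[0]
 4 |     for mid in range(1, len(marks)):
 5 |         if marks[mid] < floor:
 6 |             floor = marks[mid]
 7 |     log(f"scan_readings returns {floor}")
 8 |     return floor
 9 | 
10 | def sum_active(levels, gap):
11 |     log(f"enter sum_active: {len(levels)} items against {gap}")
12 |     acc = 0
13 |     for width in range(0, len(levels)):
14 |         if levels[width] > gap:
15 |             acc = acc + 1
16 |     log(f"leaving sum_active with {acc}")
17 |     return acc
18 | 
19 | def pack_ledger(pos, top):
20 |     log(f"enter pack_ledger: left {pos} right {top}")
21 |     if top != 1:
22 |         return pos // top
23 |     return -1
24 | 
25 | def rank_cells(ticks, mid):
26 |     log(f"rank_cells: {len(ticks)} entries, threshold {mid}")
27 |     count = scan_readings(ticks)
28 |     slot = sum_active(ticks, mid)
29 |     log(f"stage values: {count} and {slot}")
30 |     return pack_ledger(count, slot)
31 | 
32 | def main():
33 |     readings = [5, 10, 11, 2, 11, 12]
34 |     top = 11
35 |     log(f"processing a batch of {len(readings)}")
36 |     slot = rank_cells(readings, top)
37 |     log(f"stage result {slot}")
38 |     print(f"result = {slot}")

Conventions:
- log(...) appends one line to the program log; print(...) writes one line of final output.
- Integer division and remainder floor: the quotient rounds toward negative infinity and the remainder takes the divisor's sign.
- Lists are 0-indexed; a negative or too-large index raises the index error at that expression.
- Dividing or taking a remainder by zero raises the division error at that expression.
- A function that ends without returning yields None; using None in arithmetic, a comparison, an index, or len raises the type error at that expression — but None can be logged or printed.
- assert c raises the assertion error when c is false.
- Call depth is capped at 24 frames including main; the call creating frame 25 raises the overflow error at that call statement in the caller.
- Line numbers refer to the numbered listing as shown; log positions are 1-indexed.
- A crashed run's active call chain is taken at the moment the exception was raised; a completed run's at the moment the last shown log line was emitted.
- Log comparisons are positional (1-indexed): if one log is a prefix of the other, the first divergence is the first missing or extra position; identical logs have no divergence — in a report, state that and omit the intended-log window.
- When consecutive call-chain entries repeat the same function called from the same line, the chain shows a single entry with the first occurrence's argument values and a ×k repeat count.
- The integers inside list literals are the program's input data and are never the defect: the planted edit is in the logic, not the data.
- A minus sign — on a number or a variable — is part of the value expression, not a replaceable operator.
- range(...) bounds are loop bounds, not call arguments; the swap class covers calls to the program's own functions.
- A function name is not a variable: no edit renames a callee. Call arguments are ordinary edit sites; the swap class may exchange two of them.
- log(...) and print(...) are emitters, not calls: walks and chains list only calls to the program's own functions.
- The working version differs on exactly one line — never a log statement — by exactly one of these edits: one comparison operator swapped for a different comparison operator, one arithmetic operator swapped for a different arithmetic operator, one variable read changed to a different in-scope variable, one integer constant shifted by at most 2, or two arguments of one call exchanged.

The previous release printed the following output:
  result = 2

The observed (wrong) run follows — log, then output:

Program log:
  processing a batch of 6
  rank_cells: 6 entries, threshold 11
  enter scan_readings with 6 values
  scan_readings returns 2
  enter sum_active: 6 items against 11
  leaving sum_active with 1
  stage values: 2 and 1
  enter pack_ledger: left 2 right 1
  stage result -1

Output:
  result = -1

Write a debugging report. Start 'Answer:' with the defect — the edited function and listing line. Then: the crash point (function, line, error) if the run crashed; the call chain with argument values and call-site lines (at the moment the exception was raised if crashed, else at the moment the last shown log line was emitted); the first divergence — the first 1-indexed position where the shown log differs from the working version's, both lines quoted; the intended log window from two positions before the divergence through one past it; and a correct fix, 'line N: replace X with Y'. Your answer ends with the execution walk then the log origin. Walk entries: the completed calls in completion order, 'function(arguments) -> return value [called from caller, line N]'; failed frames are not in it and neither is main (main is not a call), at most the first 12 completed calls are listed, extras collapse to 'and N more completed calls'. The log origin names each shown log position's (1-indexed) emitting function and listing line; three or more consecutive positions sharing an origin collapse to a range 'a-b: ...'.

Answer: the defect is in pack_ledger at line 21.
Key fact: At log position 9 the runs split — shown 'stage result -1', but the working version logs 'stage result 2'.
Call chain: main.
First divergence: position 9 — the shown line 'stage result -1' should read 'stage result 2'.
Intended log window:
  7: stage values: 2 and 1
  8: enter pack_ledger: left 2 right 1
  9: stage result 2
Execution walk:
  scan_readings([5, 10, 11, 2, 11, 12]) -> 2  [called from rank_cells, line 27]
  sum_active([5, 10, 11, 2, 11, 12], 11) -> 1  [called from rank_cells, line 28]
  pack_ledger(2, 1) -> -1  [called from rank_cells, line 30]
  rank_cells([5, 10, 11, 2, 11, 12], 11) -> -1  [called from main, line 36]
Origin of each log line:
  1: emitted by main (line 35)
  2: emitted by rank_cells (line 26)
  3: emitted by scan_readings (line 2)
  4: emitted by scan_readings (line 7)
  5: emitted by sum_active (line 11)
  6: emitted by sum_active (line 16)
  7: emitted by rank_cells (line 29)
  8: emitted by pack_ledger (line 20)
  9: emitted by main (line 37)
A correct fix: line 21: replace `1` with `0`.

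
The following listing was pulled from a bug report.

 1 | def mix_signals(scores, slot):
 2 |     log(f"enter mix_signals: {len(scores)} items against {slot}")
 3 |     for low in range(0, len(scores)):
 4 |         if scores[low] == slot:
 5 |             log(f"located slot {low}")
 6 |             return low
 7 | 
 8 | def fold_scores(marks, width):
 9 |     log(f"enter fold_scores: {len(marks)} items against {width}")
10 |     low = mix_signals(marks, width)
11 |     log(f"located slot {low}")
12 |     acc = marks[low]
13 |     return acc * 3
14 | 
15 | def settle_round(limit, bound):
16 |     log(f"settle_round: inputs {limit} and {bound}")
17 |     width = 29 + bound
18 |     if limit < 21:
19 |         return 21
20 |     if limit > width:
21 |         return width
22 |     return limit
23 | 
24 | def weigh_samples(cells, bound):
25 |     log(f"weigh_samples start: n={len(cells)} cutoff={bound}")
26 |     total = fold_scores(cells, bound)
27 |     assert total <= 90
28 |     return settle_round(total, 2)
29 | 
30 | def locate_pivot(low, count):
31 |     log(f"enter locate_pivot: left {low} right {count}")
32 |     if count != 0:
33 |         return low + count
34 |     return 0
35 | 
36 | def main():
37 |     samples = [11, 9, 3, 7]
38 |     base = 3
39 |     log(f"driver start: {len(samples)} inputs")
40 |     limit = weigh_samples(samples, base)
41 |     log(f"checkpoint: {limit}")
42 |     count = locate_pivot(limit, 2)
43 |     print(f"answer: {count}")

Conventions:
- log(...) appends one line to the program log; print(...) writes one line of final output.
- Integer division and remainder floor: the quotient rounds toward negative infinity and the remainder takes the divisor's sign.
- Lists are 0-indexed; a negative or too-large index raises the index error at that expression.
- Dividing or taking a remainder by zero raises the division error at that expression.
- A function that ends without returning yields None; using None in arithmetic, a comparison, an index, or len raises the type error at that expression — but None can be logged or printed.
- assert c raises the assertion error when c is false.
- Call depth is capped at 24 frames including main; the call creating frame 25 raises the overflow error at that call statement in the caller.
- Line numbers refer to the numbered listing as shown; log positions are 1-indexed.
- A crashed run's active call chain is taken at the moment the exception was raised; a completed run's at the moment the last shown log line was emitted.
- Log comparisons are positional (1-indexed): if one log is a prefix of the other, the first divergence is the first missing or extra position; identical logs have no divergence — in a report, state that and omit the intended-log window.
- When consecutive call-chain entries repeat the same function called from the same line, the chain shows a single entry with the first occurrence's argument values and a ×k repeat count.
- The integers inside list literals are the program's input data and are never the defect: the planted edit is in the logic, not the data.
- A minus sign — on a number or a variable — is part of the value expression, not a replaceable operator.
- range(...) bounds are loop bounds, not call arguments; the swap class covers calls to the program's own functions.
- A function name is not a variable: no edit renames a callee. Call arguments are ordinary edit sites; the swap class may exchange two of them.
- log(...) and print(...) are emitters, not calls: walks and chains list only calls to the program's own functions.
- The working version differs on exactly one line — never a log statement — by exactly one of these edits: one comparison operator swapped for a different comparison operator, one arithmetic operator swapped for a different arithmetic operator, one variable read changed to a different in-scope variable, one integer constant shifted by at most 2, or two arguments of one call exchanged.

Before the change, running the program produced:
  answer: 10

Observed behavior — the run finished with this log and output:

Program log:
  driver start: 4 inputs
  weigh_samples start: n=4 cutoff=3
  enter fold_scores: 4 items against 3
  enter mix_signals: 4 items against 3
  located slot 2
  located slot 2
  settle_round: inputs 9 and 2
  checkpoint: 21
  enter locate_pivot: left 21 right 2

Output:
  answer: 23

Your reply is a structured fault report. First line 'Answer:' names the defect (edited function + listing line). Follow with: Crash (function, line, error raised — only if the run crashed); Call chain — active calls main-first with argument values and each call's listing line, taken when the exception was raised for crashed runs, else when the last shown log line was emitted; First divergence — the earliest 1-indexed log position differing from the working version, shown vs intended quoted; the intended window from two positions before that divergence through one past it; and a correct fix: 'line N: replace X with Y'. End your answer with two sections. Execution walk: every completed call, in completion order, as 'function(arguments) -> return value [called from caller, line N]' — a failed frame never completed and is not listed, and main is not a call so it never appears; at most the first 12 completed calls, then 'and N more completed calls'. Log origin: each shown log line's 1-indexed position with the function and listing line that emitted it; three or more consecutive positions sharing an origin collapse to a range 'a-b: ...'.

Answer: the defect is in locate_pivot at line 33.
Key observation: Nothing in the log betrays the bug — only the output does.
Call chain: main -> locate_pivot(21, 2) (called at line 42).
First divergence: none (the log streams are identical).
Execution walk:
  mix_signals([11, 9, 3, 7], 3) -> 2  [called from fold_scores, line 10]
  fold_scores([11, 9, 3, 7], 3) -> 9  [called from weigh_samples, line 26]
  settle_round(9, 2) -> 21  [called from weigh_samples, line 28]
  weigh_samples([11, 9, 3, 7], 3) -> 21  [called from main, line 40]
  locate_pivot(21, 2) -> 23  [called from main, line 42]
Log line origins:
  1: logged in main at line 39
  2: logged in weigh_samples at line 25
  3: logged in fold_scores at line 9
  4: logged in mix_signals at line 2
  5: logged in mix_signals at line 5
  6: logged in fold_scores at line 11
  7: logged in settle_round at line 16
  8: logged in main at line 41
  9: logged in locate_pivot at line 31
A correct fix: line 33: replace `+` with `//`.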